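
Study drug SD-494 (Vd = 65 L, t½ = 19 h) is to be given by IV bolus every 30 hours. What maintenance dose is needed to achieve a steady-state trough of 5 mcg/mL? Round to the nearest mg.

646 mg

τ/t½ = 30/19 ≈ 1.5789, so f = (1/2)^(30/19) ≈ 0.334726.
Cmin,ss = (D/Vd)·f/(1−f), so D = Cmin,ss·Vd·(1−f)/f.
D = 5 × 65 × (1−f)/f ≈ 5 × 65 × 1.98752 ≈ 645.94 mg.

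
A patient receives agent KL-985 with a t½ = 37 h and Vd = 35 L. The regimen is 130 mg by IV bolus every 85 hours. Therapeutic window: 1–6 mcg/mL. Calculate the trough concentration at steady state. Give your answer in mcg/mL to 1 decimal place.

0.9 mcg/mL

k = ln2/t½ = ln2/37 ≈ 0.018734 h⁻¹; fraction remaining f = e^(−kτ) = e^(−0.018734×85) ≈ 0.2034.
Accumulation ratio R = 1/(1 − f) ≈ 1/0.7966 ≈ 1.2553.
Single-dose peak C₀ = D/Vd = 130/35 ≈ 3.714 mcg/mL.
Cmax,ss = C₀/(1 − f) ≈ 3.714/0.7966 ≈ 4.662 mcg/mL.
One interval later, Cmin,ss = Cmax,ss·e^(−kτ) ≈ 4.662 × 0.2034 ≈ 0.948 mcg/mL.
Trough 0.9 mcg/mL vs MEC 1 mcg/mL: subtherapeutic.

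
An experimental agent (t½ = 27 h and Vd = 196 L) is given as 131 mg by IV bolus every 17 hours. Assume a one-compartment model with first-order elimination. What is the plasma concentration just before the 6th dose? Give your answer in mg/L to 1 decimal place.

f = (1/2)^(τ/t½) = (1/2)^(17/27) ≈ 0.6463.
C₀ = D/Vd = 131/196 ≈ 0.668 mg/L.
Before the 6th dose, 5 doses have been given. Superposition: Cmin = C₀·(f + f² + … + f^5).
≈ 0.668 × (0.6463 + 0.4177 + 0.2700 + 0.1745 + 0.1128) ≈ 0.668 × 1.6213 ≈ 1.083 mg/L.

1.1 mg/L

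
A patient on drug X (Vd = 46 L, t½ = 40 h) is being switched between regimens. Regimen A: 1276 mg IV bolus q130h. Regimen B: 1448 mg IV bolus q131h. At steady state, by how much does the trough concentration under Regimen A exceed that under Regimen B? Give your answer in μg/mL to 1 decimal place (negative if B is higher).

-0.4 μg/mL

Regimen A: f = (1/2)^(130/40) ≈ 0.1051; Cmin,ss = (1276/46)·f/(1−f) ≈ 3.258 μg/mL.
Regimen B: f = (1/2)^(131/40) ≈ 0.1033; Cmin,ss = (1448/46)·f/(1−f) ≈ 3.626 μg/mL.
Difference ≈ 3.258 − 3.626 ≈ -0.368 μg/mL.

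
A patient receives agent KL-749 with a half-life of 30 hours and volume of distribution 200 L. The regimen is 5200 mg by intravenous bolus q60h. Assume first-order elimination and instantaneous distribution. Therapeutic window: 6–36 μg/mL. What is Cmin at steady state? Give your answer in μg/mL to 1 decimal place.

8.7 μg/mL

τ = 60 h = 2 half-lives, so f = (1/2)^2 = 0.25.
At steady state, R = 1/(1 − 0.25) = 4/3.
Single-dose peak C₀ = D/Vd = 5200/200 = 26 μg/mL.
Steady-state peak Cmax,ss = C₀·R = 26 × 4/3 ≈ 34.667 μg/mL.
Steady-state trough Cmin,ss = Cmax,ss·f ≈ 34.667 × 0.25 ≈ 8.667 μg/mL.
Trough 8.7 μg/mL vs MEC 6 μg/mL: adequate.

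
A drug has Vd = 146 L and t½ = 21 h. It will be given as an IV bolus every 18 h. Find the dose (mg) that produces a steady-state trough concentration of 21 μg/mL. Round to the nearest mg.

τ/t½ = 18/21 ≈ 0.85714, so f = (1/2)^(18/21) ≈ 0.552045.
Cmin,ss = (D/Vd)·f/(1−f), so D = Cmin,ss·Vd·(1−f)/f.
D = 21 × 146 × (1−f)/f ≈ 21 × 146 × 0.81145 ≈ 2487.91 mg.

2488 mg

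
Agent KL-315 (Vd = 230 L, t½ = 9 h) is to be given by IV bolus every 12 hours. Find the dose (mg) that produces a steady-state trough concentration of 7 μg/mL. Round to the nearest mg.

τ/t½ = 12/9 ≈ 1.3333, so f = (1/2)^(12/9) ≈ 0.396850.
Cmin,ss = (D/Vd)·f/(1−f), so D = Cmin,ss·Vd·(1−f)/f.
D = 7 × 230 × (1−f)/f ≈ 7 × 230 × 1.51984 ≈ 2446.94 mg.

2447 mg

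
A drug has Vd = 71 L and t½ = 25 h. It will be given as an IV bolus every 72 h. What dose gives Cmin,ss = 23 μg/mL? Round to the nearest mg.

10388 mg

τ/t½ = 72/25 ≈ 2.88, so f = (1/2)^(72/25) ≈ 0.135842.
Cmin,ss = (D/Vd)·f/(1−f), so D = Cmin,ss·Vd·(1−f)/f.
D = 23 × 71 × (1−f)/f ≈ 23 × 71 × 6.36149 ≈ 10388.31 mg.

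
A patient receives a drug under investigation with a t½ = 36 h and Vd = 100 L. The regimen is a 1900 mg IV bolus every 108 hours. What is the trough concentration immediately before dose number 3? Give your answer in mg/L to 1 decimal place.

2.7 mg/L

f = (1/2)^(τ/t½) = (1/2)^(108/36) ≈ 0.1250.
C₀ = D/Vd = 1900/100 ≈ 19.000 mg/L.
Before the 3rd dose, 2 doses have been given. Superposition: Cmin = C₀·(f + f²).
≈ 19.000 × (0.1250 + 0.0156) ≈ 19.000 × 0.1406 ≈ 2.671 mg/L.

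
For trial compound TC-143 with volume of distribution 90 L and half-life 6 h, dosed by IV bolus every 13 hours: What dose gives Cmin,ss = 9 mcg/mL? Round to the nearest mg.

2827 mg

τ/t½ = 13/6 ≈ 2.1667, so f = (1/2)^(13/6) ≈ 0.222725.
Cmin,ss = (D/Vd)·f/(1−f), so D = Cmin,ss·Vd·(1−f)/f.
D = 9 × 90 × (1−f)/f ≈ 9 × 90 × 3.48984 ≈ 2826.77 mg.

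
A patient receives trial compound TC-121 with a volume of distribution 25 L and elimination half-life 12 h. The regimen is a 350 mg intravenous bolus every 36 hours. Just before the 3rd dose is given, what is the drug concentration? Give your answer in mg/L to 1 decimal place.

f = (1/2)^(τ/t½) = (1/2)^(36/12) ≈ 0.1250.
C₀ = D/Vd = 350/25 ≈ 14.000 mg/L.
Before the 3rd dose, 2 doses have been given. Superposition: Cmin = C₀·(f + f²).
≈ 14.000 × (0.1250 + 0.0156) ≈ 14.000 × 0.1406 ≈ 1.968 mg/L.

2.0 mg/L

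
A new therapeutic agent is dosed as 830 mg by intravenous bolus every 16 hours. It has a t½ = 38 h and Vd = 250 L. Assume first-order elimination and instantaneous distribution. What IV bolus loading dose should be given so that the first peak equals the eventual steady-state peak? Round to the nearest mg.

f = (1/2)^(16/38) ≈ 0.746879; accumulation ratio R = 1/(1−f) ≈ 3.95068.
Loading dose to hit Cmax,ss on first dose: D_load = D_maint·R ≈ 830 × 3.95068 ≈ 3279.06 mg.

3279 mg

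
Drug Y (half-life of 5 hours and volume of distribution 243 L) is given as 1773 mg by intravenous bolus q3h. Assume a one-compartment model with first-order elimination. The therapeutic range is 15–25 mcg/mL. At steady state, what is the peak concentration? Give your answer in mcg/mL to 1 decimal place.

k = ln2/t½ = ln2/5 ≈ 0.138629 h⁻¹; fraction remaining f = e^(−kτ) = e^(−0.138629×3) ≈ 0.6598.
At steady state, accumulation factor R = 1/(1 − e^(−kτ)) ≈ 2.9394.
Single-dose peak C₀ = D/Vd = 1773/243 ≈ 7.296 mcg/mL.
Cmax,ss = C₀/(1 − f) ≈ 7.296/0.3402 ≈ 21.446 mcg/mL.
Peak 21.4 mcg/mL vs MTC 25 mcg/mL: below toxic threshold.

21.4 mcg/mL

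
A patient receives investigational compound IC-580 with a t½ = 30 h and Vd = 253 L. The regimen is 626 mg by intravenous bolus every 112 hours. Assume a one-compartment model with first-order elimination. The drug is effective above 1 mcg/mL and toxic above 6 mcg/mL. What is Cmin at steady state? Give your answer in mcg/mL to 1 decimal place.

k = ln2/t½ = ln2/30 ≈ 0.023105 h⁻¹; fraction remaining f = e^(−kτ) = e^(−0.023105×112) ≈ 0.0752.
At steady state, accumulation factor R = 1/(1 − e^(−kτ)) ≈ 1.0813.
Each bolus raises the concentration by D/Vd = 626/253 ≈ 2.474 mcg/mL.
Cmax,ss = C₀/(1 − f) ≈ 2.474/0.9248 ≈ 2.675 mcg/mL.
One interval later, Cmin,ss = Cmax,ss·e^(−kτ) ≈ 2.675 × 0.0752 ≈ 0.201 mcg/mL.
Trough 0.2 mcg/mL vs MEC 1 mcg/mL: subtherapeutic.

0.2 mcg/mL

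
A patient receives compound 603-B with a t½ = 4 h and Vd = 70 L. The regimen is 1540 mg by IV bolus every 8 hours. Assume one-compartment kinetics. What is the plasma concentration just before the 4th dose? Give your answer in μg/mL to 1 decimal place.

f = (1/2)^(τ/t½) = (1/2)^(8/4) ≈ 0.2500.
C₀ = D/Vd = 1540/70 ≈ 22.000 μg/mL.
Before the 4th dose, 3 doses have been given. Superposition: Cmin = C₀·(f + f² + … + f^3).
≈ 22.000 × (0.2500 + 0.0625 + 0.0156) ≈ 22.000 × 0.3281 ≈ 7.218 μg/mL.

7.2 μg/mL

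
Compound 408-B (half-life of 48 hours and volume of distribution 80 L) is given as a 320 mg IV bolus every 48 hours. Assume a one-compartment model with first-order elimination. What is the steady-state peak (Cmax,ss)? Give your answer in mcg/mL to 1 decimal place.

8.0 mcg/mL

The dosing interval is 1 half-life, so f = 2^(−1) = 0.5.
At steady state, R = 1/(1 − 0.5) = 2/1.
Single-dose peak C₀ = D/Vd = 320/80 = 4 mcg/mL.
Steady-state peak Cmax,ss = C₀·R = 4 × 2/1 ≈ 8.000 mcg/mL.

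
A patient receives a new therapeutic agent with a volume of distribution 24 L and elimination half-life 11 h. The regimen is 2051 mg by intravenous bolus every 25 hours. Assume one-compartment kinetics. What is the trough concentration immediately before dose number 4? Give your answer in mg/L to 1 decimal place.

22.1 mg/L

f = (1/2)^(τ/t½) = (1/2)^(25/11) ≈ 0.2069.
C₀ = D/Vd = 2051/24 ≈ 85.458 mg/L.
Before the 4th dose, 3 doses have been given. Superposition: Cmin = C₀·(f + f² + … + f^3).
≈ 85.458 × (0.2069 + 0.0428 + 0.0089) ≈ 85.458 × 0.2586 ≈ 22.099 mg/L.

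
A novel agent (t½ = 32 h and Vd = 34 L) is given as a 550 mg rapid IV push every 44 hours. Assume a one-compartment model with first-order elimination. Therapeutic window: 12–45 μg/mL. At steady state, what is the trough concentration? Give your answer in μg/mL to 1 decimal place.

Over one 44-h interval, 44/32 ≈ 1.375 half-lives elapse, leaving f ≈ 0.3856 of each dose.
Each bolus raises the concentration by D/Vd = 550/34 ≈ 16.176 μg/mL.
Steady-state trough Cmin,ss = C₀·f/(1−f) ≈ 16.176 × 0.3856/0.6144 ≈ 10.152 μg/mL.
Trough 10.2 μg/mL vs MEC 12 μg/mL: subtherapeutic.

10.2 μg/mL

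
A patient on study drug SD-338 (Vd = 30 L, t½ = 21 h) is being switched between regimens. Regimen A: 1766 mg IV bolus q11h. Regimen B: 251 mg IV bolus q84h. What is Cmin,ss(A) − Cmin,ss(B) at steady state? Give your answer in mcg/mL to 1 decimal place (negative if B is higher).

133.9 mcg/mL

Regimen A: f = (1/2)^(11/21) ≈ 0.6955; Cmin,ss = (1766/30)·f/(1−f) ≈ 134.456 mcg/mL.
Regimen B: f = (1/2)^(84/21) ≈ 0.0625; Cmin,ss = (251/30)·f/(1−f) ≈ 0.558 mcg/mL.
Difference ≈ 134.456 − 0.558 ≈ 133.898 mcg/mL.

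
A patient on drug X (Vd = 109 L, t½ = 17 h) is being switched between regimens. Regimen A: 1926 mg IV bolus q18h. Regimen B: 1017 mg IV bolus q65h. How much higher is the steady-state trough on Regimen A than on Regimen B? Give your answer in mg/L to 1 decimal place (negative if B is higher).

15.6 mg/L

Regimen A: f = (1/2)^(18/17) ≈ 0.4800; Cmin,ss = (1926/109)·f/(1−f) ≈ 16.311 mg/L.
Regimen B: f = (1/2)^(65/17) ≈ 0.0706; Cmin,ss = (1017/109)·f/(1−f) ≈ 0.709 mg/L.
Difference ≈ 16.311 − 0.709 ≈ 15.602 mg/L.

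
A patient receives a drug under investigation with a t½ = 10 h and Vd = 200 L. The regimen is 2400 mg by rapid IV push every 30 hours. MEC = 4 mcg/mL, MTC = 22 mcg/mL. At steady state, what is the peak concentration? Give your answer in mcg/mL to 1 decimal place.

13.7 mcg/mL

τ = 30 h = 3 half-lives, so f = (1/2)^3 = 0.125.
Accumulation ratio R = 1/(1 − f) = 1/0.875 = 8/7.
Single-dose peak C₀ = D/Vd = 2400/200 = 12 mcg/mL.
Steady-state peak Cmax,ss = C₀·R = 12 × 8/7 ≈ 13.714 mcg/mL.
Peak 13.7 mcg/mL vs MTC 22 mcg/mL: below toxic threshold.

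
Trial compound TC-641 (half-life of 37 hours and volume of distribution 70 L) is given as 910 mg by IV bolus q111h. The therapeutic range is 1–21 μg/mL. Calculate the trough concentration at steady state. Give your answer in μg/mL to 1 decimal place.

τ = 111 h = 3 half-lives, so f = (1/2)^3 = 0.125.
Accumulation ratio R = 1/(1 − f) = 1/0.875 = 8/7.
Single-dose peak C₀ = D/Vd = 910/70 = 13 μg/mL.
Steady-state peak Cmax,ss = C₀·R = 13 × 8/7 ≈ 14.857 μg/mL.
Steady-state trough Cmin,ss = Cmax,ss·f ≈ 14.857 × 0.125 ≈ 1.857 μg/mL.
Trough 1.9 μg/mL vs MEC 1 μg/mL: adequate.

1.9 μg/mL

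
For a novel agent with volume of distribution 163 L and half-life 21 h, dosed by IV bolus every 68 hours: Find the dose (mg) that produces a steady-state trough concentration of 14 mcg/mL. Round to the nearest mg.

τ/t½ = 68/21 ≈ 3.2381, so f = (1/2)^(68/21) ≈ 0.105983.
Cmin,ss = (D/Vd)·f/(1−f), so D = Cmin,ss·Vd·(1−f)/f.
D = 14 × 163 × (1−f)/f ≈ 14 × 163 × 8.43548 ≈ 19249.77 mg.

19250 mg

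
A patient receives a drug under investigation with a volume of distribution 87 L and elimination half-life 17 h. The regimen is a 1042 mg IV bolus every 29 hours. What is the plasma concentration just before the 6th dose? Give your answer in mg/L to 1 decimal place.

f = (1/2)^(τ/t½) = (1/2)^(29/17) ≈ 0.3065.
C₀ = D/Vd = 1042/87 ≈ 11.977 mg/L.
Before the 6th dose, 5 doses have been given. Superposition: Cmin = C₀·(f + f² + … + f^5).
≈ 11.977 × (0.3065 + 0.0939 + 0.0288 + 0.0088 + 0.0027) ≈ 11.977 × 0.4407 ≈ 5.278 mg/L.

5.3 mg/L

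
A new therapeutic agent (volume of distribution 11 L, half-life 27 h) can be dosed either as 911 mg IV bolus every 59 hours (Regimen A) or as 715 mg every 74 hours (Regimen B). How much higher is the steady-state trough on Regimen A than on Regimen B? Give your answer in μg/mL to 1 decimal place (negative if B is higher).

Regimen A: f = (1/2)^(59/27) ≈ 0.2199; Cmin,ss = (911/11)·f/(1−f) ≈ 23.345 μg/mL.
Regimen B: f = (1/2)^(74/27) ≈ 0.1496; Cmin,ss = (715/11)·f/(1−f) ≈ 11.435 μg/mL.
Difference ≈ 23.345 − 11.435 ≈ 11.910 μg/mL.

11.9 μg/mL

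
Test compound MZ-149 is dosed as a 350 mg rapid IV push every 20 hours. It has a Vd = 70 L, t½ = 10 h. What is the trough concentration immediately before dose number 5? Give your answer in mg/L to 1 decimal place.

1.7 mg/L

f = (1/2)^(τ/t½) = (1/2)^(20/10) ≈ 0.2500.
C₀ = D/Vd = 350/70 ≈ 5.000 mg/L.
Before the 5th dose, 4 doses have been given. Superposition: Cmin = C₀·(f + f² + … + f^4).
≈ 5.000 × (0.2500 + 0.0625 + 0.0156 + 0.0039) ≈ 5.000 × 0.3320 ≈ 1.660 mg/L.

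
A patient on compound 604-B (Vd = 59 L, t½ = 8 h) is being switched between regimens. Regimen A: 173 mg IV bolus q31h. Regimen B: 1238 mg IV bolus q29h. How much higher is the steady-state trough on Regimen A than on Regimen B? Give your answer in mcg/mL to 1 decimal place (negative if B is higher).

-1.6 mcg/mL

Regimen A: f = (1/2)^(31/8) ≈ 0.0682; Cmin,ss = (173/59)·f/(1−f) ≈ 0.215 mcg/mL.
Regimen B: f = (1/2)^(29/8) ≈ 0.0811; Cmin,ss = (1238/59)·f/(1−f) ≈ 1.852 mcg/mL.
Difference ≈ 0.215 − 1.852 ≈ -1.637 mcg/mL.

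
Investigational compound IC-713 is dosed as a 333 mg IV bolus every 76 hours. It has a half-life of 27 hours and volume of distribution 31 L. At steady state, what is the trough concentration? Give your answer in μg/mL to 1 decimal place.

1.8 μg/mL

Over one 76-h interval, 76/27 ≈ 2.8148 half-lives elapse, leaving f ≈ 0.1421 of each dose.
Each bolus raises the concentration by D/Vd = 333/31 ≈ 10.742 μg/mL.
Steady-state trough Cmin,ss = C₀·f/(1−f) ≈ 10.742 × 0.1421/0.8579 ≈ 1.779 μg/mL.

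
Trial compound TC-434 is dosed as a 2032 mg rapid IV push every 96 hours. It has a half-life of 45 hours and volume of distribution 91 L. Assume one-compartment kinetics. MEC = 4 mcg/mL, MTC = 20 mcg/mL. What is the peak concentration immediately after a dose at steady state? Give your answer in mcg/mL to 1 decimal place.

Over one 96-h interval, 96/45 ≈ 2.1333 half-lives elapse, leaving f ≈ 0.2279 of each dose.
At steady state, accumulation factor R = 1/(1 − e^(−kτ)) ≈ 1.2952.
Single-dose peak C₀ = D/Vd = 2032/91 ≈ 22.330 mcg/mL.
Steady-state peak Cmax,ss = C₀·R ≈ 22.330 × 1.2952 ≈ 28.922 mcg/mL.
Peak 28.9 mcg/mL vs MTC 20 mcg/mL: exceeds toxic threshold.

28.9 mcg/mL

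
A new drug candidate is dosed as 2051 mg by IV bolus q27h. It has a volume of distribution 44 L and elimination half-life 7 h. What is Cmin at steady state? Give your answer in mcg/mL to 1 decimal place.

Over one 27-h interval, 27/7 ≈ 3.8571 half-lives elapse, leaving f ≈ 0.0690 of each dose.
Each bolus raises the concentration by D/Vd = 2051/44 ≈ 46.614 mcg/mL.
Steady-state trough Cmin,ss = C₀·f/(1−f) ≈ 46.614 × 0.0690/0.9310 ≈ 3.455 mcg/mL.

3.5 mcg/mL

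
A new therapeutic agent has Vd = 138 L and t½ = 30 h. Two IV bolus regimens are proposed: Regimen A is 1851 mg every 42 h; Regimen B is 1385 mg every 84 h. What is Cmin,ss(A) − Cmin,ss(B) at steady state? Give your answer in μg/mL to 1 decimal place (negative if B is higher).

Regimen A: f = (1/2)^(42/30) ≈ 0.3789; Cmin,ss = (1851/138)·f/(1−f) ≈ 8.183 μg/mL.
Regimen B: f = (1/2)^(84/30) ≈ 0.1436; Cmin,ss = (1385/138)·f/(1−f) ≈ 1.683 μg/mL.
Difference ≈ 8.183 − 1.683 ≈ 6.500 μg/mL.

6.5 μg/mL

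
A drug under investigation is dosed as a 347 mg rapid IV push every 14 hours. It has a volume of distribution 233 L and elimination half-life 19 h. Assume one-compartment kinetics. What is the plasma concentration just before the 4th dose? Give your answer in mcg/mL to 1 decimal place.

f = (1/2)^(τ/t½) = (1/2)^(14/19) ≈ 0.6001.
C₀ = D/Vd = 347/233 ≈ 1.489 mcg/mL.
Before the 4th dose, 3 doses have been given. Superposition: Cmin = C₀·(f + f² + … + f^3).
≈ 1.489 × (0.6001 + 0.3601 + 0.2161) ≈ 1.489 × 1.1763 ≈ 1.752 mcg/mL.

1.8 mcg/mL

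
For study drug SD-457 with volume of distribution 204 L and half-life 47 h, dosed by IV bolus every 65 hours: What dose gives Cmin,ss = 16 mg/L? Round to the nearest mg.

5249 mg

τ/t½ = 65/47 ≈ 1.383, so f = (1/2)^(65/47) ≈ 0.383426.
Cmin,ss = (D/Vd)·f/(1−f), so D = Cmin,ss·Vd·(1−f)/f.
D = 16 × 204 × (1−f)/f ≈ 16 × 204 × 1.60807 ≈ 5248.74 mg.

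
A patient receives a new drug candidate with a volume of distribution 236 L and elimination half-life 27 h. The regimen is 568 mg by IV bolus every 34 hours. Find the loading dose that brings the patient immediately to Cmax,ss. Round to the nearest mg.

976 mg

f = (1/2)^(34/27) ≈ 0.417758; accumulation ratio R = 1/(1−f) ≈ 1.71750.
Loading dose to hit Cmax,ss on first dose: D_load = D_maint·R ≈ 568 × 1.71750 ≈ 975.54 mg.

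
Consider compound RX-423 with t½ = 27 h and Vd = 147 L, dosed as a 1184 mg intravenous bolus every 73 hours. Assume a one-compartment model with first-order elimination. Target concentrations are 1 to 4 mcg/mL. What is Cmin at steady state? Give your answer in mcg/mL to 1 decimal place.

1.5 mcg/mL

τ/t½ = 73/27 ≈ 2.7037, so fraction remaining f = (1/2)^(73/27) ≈ 0.1535.
Each bolus raises the concentration by D/Vd = 1184/147 ≈ 8.054 mcg/mL.
Steady-state trough Cmin,ss = C₀·f/(1−f) ≈ 8.054 × 0.1535/0.8465 ≈ 1.460 mcg/mL.
Trough 1.5 mcg/mL vs MEC 1 mcg/mL: adequate.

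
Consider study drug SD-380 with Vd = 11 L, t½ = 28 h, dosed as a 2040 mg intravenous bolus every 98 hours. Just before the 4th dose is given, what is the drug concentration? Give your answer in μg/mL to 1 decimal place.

18.0 μg/mL

f = (1/2)^(τ/t½) = (1/2)^(98/28) ≈ 0.0884.
C₀ = D/Vd = 2040/11 ≈ 185.455 μg/mL.
Before the 4th dose, 3 doses have been given. Superposition: Cmin = C₀·(f + f² + … + f^3).
≈ 185.455 × (0.0884 + 0.0078 + 0.0007) ≈ 185.455 × 0.0969 ≈ 17.971 μg/mL.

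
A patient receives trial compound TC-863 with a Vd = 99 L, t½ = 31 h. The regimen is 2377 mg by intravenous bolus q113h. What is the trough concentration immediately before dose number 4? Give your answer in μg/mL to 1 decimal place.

f = (1/2)^(τ/t½) = (1/2)^(113/31) ≈ 0.0799.
C₀ = D/Vd = 2377/99 ≈ 24.010 μg/mL.
Before the 4th dose, 3 doses have been given. Superposition: Cmin = C₀·(f + f² + … + f^3).
≈ 24.010 × (0.0799 + 0.0064 + 0.0005) ≈ 24.010 × 0.0868 ≈ 2.084 μg/mL.

2.1 μg/mL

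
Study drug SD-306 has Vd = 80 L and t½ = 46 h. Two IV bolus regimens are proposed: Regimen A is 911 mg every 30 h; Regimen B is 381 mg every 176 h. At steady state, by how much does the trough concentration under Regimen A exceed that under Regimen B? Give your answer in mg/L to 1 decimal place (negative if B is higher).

Regimen A: f = (1/2)^(30/46) ≈ 0.6363; Cmin,ss = (911/80)·f/(1−f) ≈ 19.923 mg/L.
Regimen B: f = (1/2)^(176/46) ≈ 0.0705; Cmin,ss = (381/80)·f/(1−f) ≈ 0.361 mg/L.
Difference ≈ 19.923 − 0.361 ≈ 19.562 mg/L.

19.6 mg/L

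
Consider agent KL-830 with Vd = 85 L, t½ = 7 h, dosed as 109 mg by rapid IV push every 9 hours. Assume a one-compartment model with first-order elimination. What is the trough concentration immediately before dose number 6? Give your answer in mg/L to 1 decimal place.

0.9 mg/L

f = (1/2)^(τ/t½) = (1/2)^(9/7) ≈ 0.4102.
C₀ = D/Vd = 109/85 ≈ 1.282 mg/L.
Before the 6th dose, 5 doses have been given. Superposition: Cmin = C₀·(f + f² + … + f^5).
≈ 1.282 × (0.4102 + 0.1683 + 0.0690 + 0.0283 + 0.0116) ≈ 1.282 × 0.6874 ≈ 0.881 mg/L.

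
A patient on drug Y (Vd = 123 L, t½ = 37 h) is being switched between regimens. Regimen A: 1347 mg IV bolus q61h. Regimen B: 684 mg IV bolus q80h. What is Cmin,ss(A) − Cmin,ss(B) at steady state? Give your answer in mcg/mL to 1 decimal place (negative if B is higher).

Regimen A: f = (1/2)^(61/37) ≈ 0.3189; Cmin,ss = (1347/123)·f/(1−f) ≈ 5.128 mcg/mL.
Regimen B: f = (1/2)^(80/37) ≈ 0.2234; Cmin,ss = (684/123)·f/(1−f) ≈ 1.600 mcg/mL.
Difference ≈ 5.128 − 1.600 ≈ 3.528 mcg/mL.

3.5 mcg/mL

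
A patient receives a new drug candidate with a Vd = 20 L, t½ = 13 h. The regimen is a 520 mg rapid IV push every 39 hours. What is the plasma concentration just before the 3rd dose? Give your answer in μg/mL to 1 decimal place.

3.7 μg/mL

f = (1/2)^(τ/t½) = (1/2)^(39/13) ≈ 0.1250.
C₀ = D/Vd = 520/20 ≈ 26.000 μg/mL.
Before the 3rd dose, 2 doses have been given. Superposition: Cmin = C₀·(f + f²).
≈ 26.000 × (0.1250 + 0.0156) ≈ 26.000 × 0.1406 ≈ 3.656 μg/mL.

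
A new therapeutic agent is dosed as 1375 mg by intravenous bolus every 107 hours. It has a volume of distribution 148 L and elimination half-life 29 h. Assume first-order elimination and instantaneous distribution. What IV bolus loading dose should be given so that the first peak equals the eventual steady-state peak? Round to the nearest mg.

f = (1/2)^(107/29) ≈ 0.077500; accumulation ratio R = 1/(1−f) ≈ 1.08401.
Loading dose to hit Cmax,ss on first dose: D_load = D_maint·R ≈ 1375 × 1.08401 ≈ 1490.51 mg.

1491 mg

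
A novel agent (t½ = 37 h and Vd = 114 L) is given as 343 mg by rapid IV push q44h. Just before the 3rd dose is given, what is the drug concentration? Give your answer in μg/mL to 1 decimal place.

1.9 μg/mL

f = (1/2)^(τ/t½) = (1/2)^(44/37) ≈ 0.4385.
C₀ = D/Vd = 343/114 ≈ 3.009 μg/mL.
Before the 3rd dose, 2 doses have been given. Superposition: Cmin = C₀·(f + f²).
≈ 3.009 × (0.4385 + 0.1923) ≈ 3.009 × 0.6308 ≈ 1.898 μg/mL.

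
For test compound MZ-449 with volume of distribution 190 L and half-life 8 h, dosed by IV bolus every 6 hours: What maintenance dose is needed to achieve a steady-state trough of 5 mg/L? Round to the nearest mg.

τ/t½ = 6/8 ≈ 0.75, so f = (1/2)^(6/8) ≈ 0.594604.
Cmin,ss = (D/Vd)·f/(1−f), so D = Cmin,ss·Vd·(1−f)/f.
D = 5 × 190 × (1−f)/f ≈ 5 × 190 × 0.68179 ≈ 647.70 mg.

648 mg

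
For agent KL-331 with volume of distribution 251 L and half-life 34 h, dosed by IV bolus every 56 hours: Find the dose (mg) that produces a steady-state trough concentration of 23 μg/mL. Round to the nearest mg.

12308 mg

τ/t½ = 56/34 ≈ 1.6471, so f = (1/2)^(56/34) ≈ 0.319290.
Cmin,ss = (D/Vd)·f/(1−f), so D = Cmin,ss·Vd·(1−f)/f.
D = 23 × 251 × (1−f)/f ≈ 23 × 251 × 2.13195 ≈ 12307.75 mg.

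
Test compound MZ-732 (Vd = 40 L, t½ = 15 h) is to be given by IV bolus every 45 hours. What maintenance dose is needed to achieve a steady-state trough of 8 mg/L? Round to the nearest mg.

2240 mg

τ/t½ = 45/15 ≈ 3, so f = (1/2)^(45/15) ≈ 0.125000.
Cmin,ss = (D/Vd)·f/(1−f), so D = Cmin,ss·Vd·(1−f)/f.
D = 8 × 40 × (1−f)/f ≈ 8 × 40 × 7.00000 ≈ 2240.00 mg.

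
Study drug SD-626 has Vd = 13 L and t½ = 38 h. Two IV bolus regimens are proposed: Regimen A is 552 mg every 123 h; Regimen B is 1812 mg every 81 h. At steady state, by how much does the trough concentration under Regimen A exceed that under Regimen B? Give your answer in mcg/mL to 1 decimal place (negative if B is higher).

Regimen A: f = (1/2)^(123/38) ≈ 0.1061; Cmin,ss = (552/13)·f/(1−f) ≈ 5.040 mcg/mL.
Regimen B: f = (1/2)^(81/38) ≈ 0.2282; Cmin,ss = (1812/13)·f/(1−f) ≈ 41.212 mcg/mL.
Difference ≈ 5.040 − 41.212 ≈ -36.172 mcg/mL.

-36.2 mcg/mL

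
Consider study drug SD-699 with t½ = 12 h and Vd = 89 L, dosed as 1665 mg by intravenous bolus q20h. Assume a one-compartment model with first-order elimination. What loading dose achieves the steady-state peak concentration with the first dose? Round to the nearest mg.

2431 mg

f = (1/2)^(20/12) ≈ 0.314980; accumulation ratio R = 1/(1−f) ≈ 1.45981.
Loading dose to hit Cmax,ss on first dose: D_load = D_maint·R ≈ 1665 × 1.45981 ≈ 2430.58 mg.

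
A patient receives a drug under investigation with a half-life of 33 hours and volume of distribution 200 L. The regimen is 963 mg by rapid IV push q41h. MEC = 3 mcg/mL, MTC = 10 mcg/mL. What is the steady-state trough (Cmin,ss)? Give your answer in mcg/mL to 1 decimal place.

3.5 mcg/mL

Over one 41-h interval, 41/33 ≈ 1.2424 half-lives elapse, leaving f ≈ 0.4227 of each dose.
Accumulation ratio R = 1/(1 − f) ≈ 1/0.5773 ≈ 1.7322.
Single-dose peak C₀ = D/Vd = 963/200 ≈ 4.815 mcg/mL.
Cmax,ss = C₀/(1 − f) ≈ 4.815/0.5773 ≈ 8.341 mcg/mL.
One interval later, Cmin,ss = Cmax,ss·e^(−kτ) ≈ 8.341 × 0.4227 ≈ 3.526 mcg/mL.
Trough 3.5 mcg/mL vs MEC 3 mcg/mL: adequate.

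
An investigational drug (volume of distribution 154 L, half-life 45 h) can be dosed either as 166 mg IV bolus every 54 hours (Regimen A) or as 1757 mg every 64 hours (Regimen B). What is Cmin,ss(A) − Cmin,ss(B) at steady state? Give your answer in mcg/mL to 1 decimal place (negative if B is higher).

-6.0 mcg/mL

Regimen A: f = (1/2)^(54/45) ≈ 0.4353; Cmin,ss = (166/154)·f/(1−f) ≈ 0.831 mcg/mL.
Regimen B: f = (1/2)^(64/45) ≈ 0.3731; Cmin,ss = (1757/154)·f/(1−f) ≈ 6.790 mcg/mL.
Difference ≈ 0.831 − 6.790 ≈ -5.959 mcg/mL.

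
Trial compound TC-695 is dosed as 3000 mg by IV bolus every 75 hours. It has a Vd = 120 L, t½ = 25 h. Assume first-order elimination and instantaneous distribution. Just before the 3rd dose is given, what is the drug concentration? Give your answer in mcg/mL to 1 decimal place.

3.5 mcg/mL

f = (1/2)^(τ/t½) = (1/2)^(75/25) ≈ 0.1250.
C₀ = D/Vd = 3000/120 ≈ 25.000 mcg/mL.
Before the 3rd dose, 2 doses have been given. Superposition: Cmin = C₀·(f + f²).
≈ 25.000 × (0.1250 + 0.0156) ≈ 25.000 × 0.1406 ≈ 3.515 mcg/mL.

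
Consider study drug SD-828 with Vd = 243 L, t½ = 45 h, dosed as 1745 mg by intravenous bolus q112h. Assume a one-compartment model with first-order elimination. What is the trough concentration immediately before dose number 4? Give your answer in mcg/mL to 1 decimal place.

1.5 mcg/mL

f = (1/2)^(τ/t½) = (1/2)^(112/45) ≈ 0.1781.
C₀ = D/Vd = 1745/243 ≈ 7.181 mcg/mL.
Before the 4th dose, 3 doses have been given. Superposition: Cmin = C₀·(f + f² + … + f^3).
≈ 7.181 × (0.1781 + 0.0317 + 0.0056) ≈ 7.181 × 0.2154 ≈ 1.547 mcg/mL.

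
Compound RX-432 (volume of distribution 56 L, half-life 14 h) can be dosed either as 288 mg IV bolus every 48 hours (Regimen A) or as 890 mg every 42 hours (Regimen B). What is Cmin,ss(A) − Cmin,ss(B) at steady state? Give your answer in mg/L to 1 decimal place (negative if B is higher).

-1.7 mg/L

Regimen A: f = (1/2)^(48/14) ≈ 0.0929; Cmin,ss = (288/56)·f/(1−f) ≈ 0.527 mg/L.
Regimen B: f = (1/2)^(42/14) ≈ 0.1250; Cmin,ss = (890/56)·f/(1−f) ≈ 2.270 mg/L.
Difference ≈ 0.527 − 2.270 ≈ -1.743 mg/L.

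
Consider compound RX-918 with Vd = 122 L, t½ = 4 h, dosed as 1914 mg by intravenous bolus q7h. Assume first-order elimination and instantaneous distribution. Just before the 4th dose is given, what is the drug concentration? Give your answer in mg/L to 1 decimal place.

6.5 mg/L

f = (1/2)^(τ/t½) = (1/2)^(7/4) ≈ 0.2973.
C₀ = D/Vd = 1914/122 ≈ 15.689 mg/L.
Before the 4th dose, 3 doses have been given. Superposition: Cmin = C₀·(f + f² + … + f^3).
≈ 15.689 × (0.2973 + 0.0884 + 0.0263) ≈ 15.689 × 0.4120 ≈ 6.464 mg/L.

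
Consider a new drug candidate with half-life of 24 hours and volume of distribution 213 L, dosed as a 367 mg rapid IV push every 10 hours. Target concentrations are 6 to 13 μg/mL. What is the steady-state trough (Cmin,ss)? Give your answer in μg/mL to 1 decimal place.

5.1 μg/mL

k = ln2/t½ = ln2/24 ≈ 0.028881 h⁻¹; fraction remaining f = e^(−kτ) = e^(−0.028881×10) ≈ 0.7492.
Each bolus raises the concentration by D/Vd = 367/213 ≈ 1.723 μg/mL.
Steady-state trough Cmin,ss = C₀·f/(1−f) ≈ 1.723 × 0.7492/0.2508 ≈ 5.147 μg/mL.
Trough 5.1 μg/mL vs MEC 6 μg/mL: subtherapeutic.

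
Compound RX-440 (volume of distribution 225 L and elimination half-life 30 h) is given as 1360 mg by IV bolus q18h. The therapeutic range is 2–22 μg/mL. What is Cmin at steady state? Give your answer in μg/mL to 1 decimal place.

τ/t½ = 18/30 ≈ 0.6, so fraction remaining f = (1/2)^(18/30) ≈ 0.6598.
Accumulation ratio R = 1/(1 − f) ≈ 1/0.3402 ≈ 2.9394.
Single-dose peak C₀ = D/Vd = 1360/225 ≈ 6.044 μg/mL.
Cmax,ss = C₀/(1 − f) ≈ 6.044/0.3402 ≈ 17.766 μg/mL.
One interval later, Cmin,ss = Cmax,ss·e^(−kτ) ≈ 17.766 × 0.6598 ≈ 11.722 μg/mL.
Trough 11.7 μg/mL vs MEC 2 μg/mL: adequate.

11.7 μg/mL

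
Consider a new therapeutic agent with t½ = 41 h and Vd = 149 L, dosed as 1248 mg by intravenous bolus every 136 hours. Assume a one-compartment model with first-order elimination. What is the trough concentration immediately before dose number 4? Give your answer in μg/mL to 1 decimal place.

0.9 μg/mL

f = (1/2)^(τ/t½) = (1/2)^(136/41) ≈ 0.1003.
C₀ = D/Vd = 1248/149 ≈ 8.376 μg/mL.
Before the 4th dose, 3 doses have been given. Superposition: Cmin = C₀·(f + f² + … + f^3).
≈ 8.376 × (0.1003 + 0.0101 + 0.0010) ≈ 8.376 × 0.1114 ≈ 0.933 μg/mL.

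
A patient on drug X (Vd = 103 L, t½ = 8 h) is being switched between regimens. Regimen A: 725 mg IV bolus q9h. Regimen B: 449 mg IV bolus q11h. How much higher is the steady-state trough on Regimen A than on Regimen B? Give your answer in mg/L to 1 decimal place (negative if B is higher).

3.2 mg/L

Regimen A: f = (1/2)^(9/8) ≈ 0.4585; Cmin,ss = (725/103)·f/(1−f) ≈ 5.960 mg/L.
Regimen B: f = (1/2)^(11/8) ≈ 0.3856; Cmin,ss = (449/103)·f/(1−f) ≈ 2.736 mg/L.
Difference ≈ 5.960 − 2.736 ≈ 3.224 mg/L.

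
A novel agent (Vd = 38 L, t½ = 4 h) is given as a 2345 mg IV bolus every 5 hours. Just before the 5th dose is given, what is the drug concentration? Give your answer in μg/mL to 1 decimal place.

f = (1/2)^(τ/t½) = (1/2)^(5/4) ≈ 0.4204.
C₀ = D/Vd = 2345/38 ≈ 61.711 μg/mL.
Before the 5th dose, 4 doses have been given. Superposition: Cmin = C₀·(f + f² + … + f^4).
≈ 61.711 × (0.4204 + 0.1767 + 0.0743 + 0.0312) ≈ 61.711 × 0.7026 ≈ 43.358 μg/mL.

43.4 μg/mL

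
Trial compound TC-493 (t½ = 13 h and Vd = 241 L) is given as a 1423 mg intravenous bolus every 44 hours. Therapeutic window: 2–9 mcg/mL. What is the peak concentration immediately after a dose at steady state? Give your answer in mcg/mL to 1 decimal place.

6.5 mcg/mL

k = ln2/t½ = ln2/13 ≈ 0.053319 h⁻¹; fraction remaining f = e^(−kτ) = e^(−0.053319×44) ≈ 0.0957.
At steady state, accumulation factor R = 1/(1 − e^(−kτ)) ≈ 1.1058.
Single-dose peak C₀ = D/Vd = 1423/241 ≈ 5.905 mcg/mL.
Steady-state peak Cmax,ss = C₀·R ≈ 5.905 × 1.1058 ≈ 6.530 mcg/mL.
Peak 6.5 mcg/mL vs MTC 9 mcg/mL: below toxic threshold.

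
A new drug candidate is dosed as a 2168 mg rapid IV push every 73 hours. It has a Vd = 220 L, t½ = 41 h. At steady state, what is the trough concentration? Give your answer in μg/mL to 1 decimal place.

τ/t½ = 73/41 ≈ 1.7805, so fraction remaining f = (1/2)^(73/41) ≈ 0.2911.
Accumulation ratio R = 1/(1 − f) ≈ 1/0.7089 ≈ 1.4106.
Single-dose peak C₀ = D/Vd = 2168/220 ≈ 9.855 μg/mL.
Steady-state peak Cmax,ss = C₀·R ≈ 9.855 × 1.4106 ≈ 13.901 μg/mL.
Steady-state trough Cmin,ss = Cmax,ss·f ≈ 13.901 × 0.2911 ≈ 4.047 μg/mL.

4.0 μg/mL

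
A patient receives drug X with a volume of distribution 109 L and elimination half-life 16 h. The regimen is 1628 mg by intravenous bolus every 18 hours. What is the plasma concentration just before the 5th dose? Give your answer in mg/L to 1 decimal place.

f = (1/2)^(τ/t½) = (1/2)^(18/16) ≈ 0.4585.
C₀ = D/Vd = 1628/109 ≈ 14.936 mg/L.
Before the 5th dose, 4 doses have been given. Superposition: Cmin = C₀·(f + f² + … + f^4).
≈ 14.936 × (0.4585 + 0.2102 + 0.0964 + 0.0442) ≈ 14.936 × 0.8093 ≈ 12.088 mg/L.

12.1 mg/L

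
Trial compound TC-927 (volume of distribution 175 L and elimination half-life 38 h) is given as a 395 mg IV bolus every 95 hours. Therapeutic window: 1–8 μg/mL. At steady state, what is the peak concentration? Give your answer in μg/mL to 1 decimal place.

k = ln2/t½ = ln2/38 ≈ 0.018241 h⁻¹; fraction remaining f = e^(−kτ) = e^(−0.018241×95) ≈ 0.1768.
At steady state, accumulation factor R = 1/(1 − e^(−kτ)) ≈ 1.2148.
Single-dose peak C₀ = D/Vd = 395/175 ≈ 2.257 μg/mL.
Cmax,ss = C₀/(1 − f) ≈ 2.257/0.8232 ≈ 2.742 μg/mL.
Peak 2.7 μg/mL vs MTC 8 μg/mL: below toxic threshold.

2.7 μg/mL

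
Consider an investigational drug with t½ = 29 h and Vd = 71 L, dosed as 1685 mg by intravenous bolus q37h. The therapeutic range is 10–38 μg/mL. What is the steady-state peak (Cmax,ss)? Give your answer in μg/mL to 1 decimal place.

τ/t½ = 37/29 ≈ 1.2759, so fraction remaining f = (1/2)^(37/29) ≈ 0.4130.
At steady state, accumulation factor R = 1/(1 − e^(−kτ)) ≈ 1.7036.
Single-dose peak C₀ = D/Vd = 1685/71 ≈ 23.732 μg/mL.
Steady-state peak Cmax,ss = C₀·R ≈ 23.732 × 1.7036 ≈ 40.430 μg/mL.
Peak 40.4 μg/mL vs MTC 38 μg/mL: exceeds toxic threshold.

40.4 μg/mL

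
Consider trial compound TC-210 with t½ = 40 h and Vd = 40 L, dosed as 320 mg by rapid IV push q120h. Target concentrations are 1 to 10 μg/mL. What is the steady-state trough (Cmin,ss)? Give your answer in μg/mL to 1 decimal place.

1.1 μg/mL

τ = 120 h = 3 half-lives, so f = (1/2)^3 = 0.125.
Accumulation ratio R = 1/(1 − f) = 1/0.875 = 8/7.
Single-dose peak C₀ = D/Vd = 320/40 = 8 μg/mL.
Steady-state peak Cmax,ss = C₀·R = 8 × 8/7 ≈ 9.143 μg/mL.
Steady-state trough Cmin,ss = Cmax,ss·f ≈ 9.143 × 0.125 ≈ 1.143 μg/mL.
Trough 1.1 μg/mL vs MEC 1 μg/mL: adequate.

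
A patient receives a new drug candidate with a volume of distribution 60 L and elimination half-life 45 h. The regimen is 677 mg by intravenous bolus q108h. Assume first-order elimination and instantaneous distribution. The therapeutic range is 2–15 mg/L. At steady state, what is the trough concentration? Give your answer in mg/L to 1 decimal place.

Over one 108-h interval, 108/45 ≈ 2.4 half-lives elapse, leaving f ≈ 0.1895 of each dose.
Accumulation ratio R = 1/(1 − f) ≈ 1/0.8105 ≈ 1.2338.
Each bolus raises the concentration by D/Vd = 677/60 ≈ 11.283 mg/L.
Steady-state peak Cmax,ss = C₀·R ≈ 11.283 × 1.2338 ≈ 13.921 mg/L.
One interval later, Cmin,ss = Cmax,ss·e^(−kτ) ≈ 13.921 × 0.1895 ≈ 2.638 mg/L.
Trough 2.6 mg/L vs MEC 2 mg/L: adequate.

2.6 mg/L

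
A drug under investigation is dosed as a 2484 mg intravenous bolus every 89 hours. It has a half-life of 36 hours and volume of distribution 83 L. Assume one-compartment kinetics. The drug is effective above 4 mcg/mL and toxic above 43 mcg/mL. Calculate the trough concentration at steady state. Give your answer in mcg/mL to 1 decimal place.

Over one 89-h interval, 89/36 ≈ 2.4722 half-lives elapse, leaving f ≈ 0.1802 of each dose.
Single-dose peak C₀ = D/Vd = 2484/83 ≈ 29.928 mcg/mL.
Steady-state trough Cmin,ss = C₀·f/(1−f) ≈ 29.928 × 0.1802/0.8198 ≈ 6.578 mcg/mL.
Trough 6.6 mcg/mL vs MEC 4 mcg/mL: adequate.

6.6 mcg/mL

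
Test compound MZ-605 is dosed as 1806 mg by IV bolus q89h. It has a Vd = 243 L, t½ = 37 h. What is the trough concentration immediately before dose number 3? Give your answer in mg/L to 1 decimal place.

f = (1/2)^(τ/t½) = (1/2)^(89/37) ≈ 0.1888.
C₀ = D/Vd = 1806/243 ≈ 7.432 mg/L.
Before the 3rd dose, 2 doses have been given. Superposition: Cmin = C₀·(f + f²).
≈ 7.432 × (0.1888 + 0.0356) ≈ 7.432 × 0.2244 ≈ 1.668 mg/L.

1.7 mg/L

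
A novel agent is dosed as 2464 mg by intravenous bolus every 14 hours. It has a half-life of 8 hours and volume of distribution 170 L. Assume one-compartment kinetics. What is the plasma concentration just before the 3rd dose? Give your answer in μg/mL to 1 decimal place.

f = (1/2)^(τ/t½) = (1/2)^(14/8) ≈ 0.2973.
C₀ = D/Vd = 2464/170 ≈ 14.494 μg/mL.
Before the 3rd dose, 2 doses have been given. Superposition: Cmin = C₀·(f + f²).
≈ 14.494 × (0.2973 + 0.0884) ≈ 14.494 × 0.3857 ≈ 5.590 μg/mL.

5.6 μg/mL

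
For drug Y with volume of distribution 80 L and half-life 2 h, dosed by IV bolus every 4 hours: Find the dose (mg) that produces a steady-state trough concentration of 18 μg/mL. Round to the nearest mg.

4320 mg

τ/t½ = 4/2 ≈ 2, so f = (1/2)^(4/2) ≈ 0.250000.
Cmin,ss = (D/Vd)·f/(1−f), so D = Cmin,ss·Vd·(1−f)/f.
D = 18 × 80 × (1−f)/f ≈ 18 × 80 × 3.00000 ≈ 4320.00 mg.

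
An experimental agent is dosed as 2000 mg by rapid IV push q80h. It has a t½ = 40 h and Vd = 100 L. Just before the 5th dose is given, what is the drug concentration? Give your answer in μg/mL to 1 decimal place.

6.6 μg/mL

f = (1/2)^(τ/t½) = (1/2)^(80/40) ≈ 0.2500.
C₀ = D/Vd = 2000/100 ≈ 20.000 μg/mL.
Before the 5th dose, 4 doses have been given. Superposition: Cmin = C₀·(f + f² + … + f^4).
≈ 20.000 × (0.2500 + 0.0625 + 0.0156 + 0.0039) ≈ 20.000 × 0.3320 ≈ 6.640 μg/mL.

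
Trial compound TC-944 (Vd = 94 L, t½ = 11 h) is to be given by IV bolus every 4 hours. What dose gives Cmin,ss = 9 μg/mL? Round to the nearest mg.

243 mg

τ/t½ = 4/11 ≈ 0.36364, so f = (1/2)^(4/11) ≈ 0.777203.
Cmin,ss = (D/Vd)·f/(1−f), so D = Cmin,ss·Vd·(1−f)/f.
D = 9 × 94 × (1−f)/f ≈ 9 × 94 × 0.28667 ≈ 242.52 mg.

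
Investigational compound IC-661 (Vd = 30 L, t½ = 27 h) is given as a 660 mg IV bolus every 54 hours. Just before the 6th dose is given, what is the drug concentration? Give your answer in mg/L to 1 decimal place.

f = (1/2)^(τ/t½) = (1/2)^(54/27) ≈ 0.2500.
C₀ = D/Vd = 660/30 ≈ 22.000 mg/L.
Before the 6th dose, 5 doses have been given. Superposition: Cmin = C₀·(f + f² + … + f^5).
≈ 22.000 × (0.2500 + 0.0625 + 0.0156 + 0.0039 + 0.0010) ≈ 22.000 × 0.3330 ≈ 7.326 mg/L.

7.3 mg/L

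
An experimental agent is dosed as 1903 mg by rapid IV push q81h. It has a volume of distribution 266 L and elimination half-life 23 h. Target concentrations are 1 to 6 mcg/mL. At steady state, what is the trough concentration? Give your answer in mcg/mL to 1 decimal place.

0.7 mcg/mL

k = ln2/t½ = ln2/23 ≈ 0.030137 h⁻¹; fraction remaining f = e^(−kτ) = e^(−0.030137×81) ≈ 0.0871.
At steady state, accumulation factor R = 1/(1 − e^(−kτ)) ≈ 1.0954.
Each bolus raises the concentration by D/Vd = 1903/266 ≈ 7.154 mcg/mL.
Steady-state peak Cmax,ss = C₀·R ≈ 7.154 × 1.0954 ≈ 7.836 mcg/mL.
Steady-state trough Cmin,ss = Cmax,ss·f ≈ 7.836 × 0.0871 ≈ 0.683 mcg/mL.
Trough 0.7 mcg/mL vs MEC 1 mcg/mL: subtherapeutic.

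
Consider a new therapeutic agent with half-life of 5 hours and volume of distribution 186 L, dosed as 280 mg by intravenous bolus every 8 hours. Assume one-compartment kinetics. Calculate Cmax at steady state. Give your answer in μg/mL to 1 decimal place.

τ/t½ = 8/5 ≈ 1.6, so fraction remaining f = (1/2)^(8/5) ≈ 0.3299.
Accumulation ratio R = 1/(1 − f) ≈ 1/0.6701 ≈ 1.4923.
Each bolus raises the concentration by D/Vd = 280/186 ≈ 1.505 μg/mL.
Steady-state peak Cmax,ss = C₀·R ≈ 1.505 × 1.4923 ≈ 2.246 μg/mL.

2.2 μg/mL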